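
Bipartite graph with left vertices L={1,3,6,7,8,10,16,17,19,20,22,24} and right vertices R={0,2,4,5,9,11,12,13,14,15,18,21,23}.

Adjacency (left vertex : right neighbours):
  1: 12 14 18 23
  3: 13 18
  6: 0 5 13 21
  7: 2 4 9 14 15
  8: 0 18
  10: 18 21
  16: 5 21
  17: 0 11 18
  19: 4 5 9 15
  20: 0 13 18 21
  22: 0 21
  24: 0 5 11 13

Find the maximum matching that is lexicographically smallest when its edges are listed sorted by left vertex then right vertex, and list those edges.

|M| = 9 (so the lex-smallest maximum matching has 9 edges)
process left vertices in ascending order; for each, take the smallest-labelled available neighbour that still permits 9 edges overall, or leave it unmatched if none does
lex-smallest matching: {1-12, 3-13, 6-0, 7-2, 8-18, 10-21, 16-5, 17-11, 19-4}

Lex-smallest maximum matching: {(1,12), (3,13), (6,0), (7,2), (8,18), (10,21), (16,5), (17,11), (19,4)}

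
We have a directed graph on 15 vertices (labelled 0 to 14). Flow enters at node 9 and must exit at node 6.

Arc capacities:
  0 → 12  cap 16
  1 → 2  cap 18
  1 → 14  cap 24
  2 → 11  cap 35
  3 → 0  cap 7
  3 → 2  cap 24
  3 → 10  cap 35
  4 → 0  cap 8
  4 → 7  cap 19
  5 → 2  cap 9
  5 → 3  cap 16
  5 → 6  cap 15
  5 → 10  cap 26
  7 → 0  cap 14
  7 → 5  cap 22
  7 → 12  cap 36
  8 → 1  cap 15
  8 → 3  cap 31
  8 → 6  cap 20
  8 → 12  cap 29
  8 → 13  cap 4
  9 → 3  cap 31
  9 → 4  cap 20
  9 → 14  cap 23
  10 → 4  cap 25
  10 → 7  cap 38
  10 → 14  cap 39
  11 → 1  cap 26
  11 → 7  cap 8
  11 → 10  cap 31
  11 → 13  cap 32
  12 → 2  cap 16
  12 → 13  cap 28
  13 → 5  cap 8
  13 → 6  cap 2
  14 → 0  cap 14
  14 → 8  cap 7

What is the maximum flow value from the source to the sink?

augment #1: 9→14→8→6 bottleneck 7, total now 7
augment #2: 9→4→7→5→6 bottleneck 15, total now 22
augment #3: 9→3→0→12→13→6 bottleneck 2, total now 24

Maximum flow value: 24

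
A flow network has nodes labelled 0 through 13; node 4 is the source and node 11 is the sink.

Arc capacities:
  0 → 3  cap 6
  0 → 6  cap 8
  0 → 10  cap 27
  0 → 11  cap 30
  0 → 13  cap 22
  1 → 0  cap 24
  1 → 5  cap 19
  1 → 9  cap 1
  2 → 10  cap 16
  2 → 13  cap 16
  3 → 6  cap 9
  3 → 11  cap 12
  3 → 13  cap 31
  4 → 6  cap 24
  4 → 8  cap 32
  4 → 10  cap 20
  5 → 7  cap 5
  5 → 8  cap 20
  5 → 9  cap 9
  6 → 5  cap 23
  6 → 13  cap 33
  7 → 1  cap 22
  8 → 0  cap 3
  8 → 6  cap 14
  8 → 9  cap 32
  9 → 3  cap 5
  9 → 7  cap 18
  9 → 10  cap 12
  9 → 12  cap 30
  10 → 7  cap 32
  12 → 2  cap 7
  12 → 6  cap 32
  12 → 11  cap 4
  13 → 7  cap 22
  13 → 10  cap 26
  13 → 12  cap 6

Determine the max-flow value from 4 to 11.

augment #1: 4→8→0→11 bottleneck 3, total now 3
augment #2: 4→6→13→12→11 bottleneck 4, total now 7
augment #3: 4→8→9→3→11 bottleneck 5, total now 12
augment #4: 4→10→7→1→0→11 bottleneck 20, total now 32
augment #5: 4→6→5→7→1→0→11 bottleneck 2, total now 34

Maximum flow value: 34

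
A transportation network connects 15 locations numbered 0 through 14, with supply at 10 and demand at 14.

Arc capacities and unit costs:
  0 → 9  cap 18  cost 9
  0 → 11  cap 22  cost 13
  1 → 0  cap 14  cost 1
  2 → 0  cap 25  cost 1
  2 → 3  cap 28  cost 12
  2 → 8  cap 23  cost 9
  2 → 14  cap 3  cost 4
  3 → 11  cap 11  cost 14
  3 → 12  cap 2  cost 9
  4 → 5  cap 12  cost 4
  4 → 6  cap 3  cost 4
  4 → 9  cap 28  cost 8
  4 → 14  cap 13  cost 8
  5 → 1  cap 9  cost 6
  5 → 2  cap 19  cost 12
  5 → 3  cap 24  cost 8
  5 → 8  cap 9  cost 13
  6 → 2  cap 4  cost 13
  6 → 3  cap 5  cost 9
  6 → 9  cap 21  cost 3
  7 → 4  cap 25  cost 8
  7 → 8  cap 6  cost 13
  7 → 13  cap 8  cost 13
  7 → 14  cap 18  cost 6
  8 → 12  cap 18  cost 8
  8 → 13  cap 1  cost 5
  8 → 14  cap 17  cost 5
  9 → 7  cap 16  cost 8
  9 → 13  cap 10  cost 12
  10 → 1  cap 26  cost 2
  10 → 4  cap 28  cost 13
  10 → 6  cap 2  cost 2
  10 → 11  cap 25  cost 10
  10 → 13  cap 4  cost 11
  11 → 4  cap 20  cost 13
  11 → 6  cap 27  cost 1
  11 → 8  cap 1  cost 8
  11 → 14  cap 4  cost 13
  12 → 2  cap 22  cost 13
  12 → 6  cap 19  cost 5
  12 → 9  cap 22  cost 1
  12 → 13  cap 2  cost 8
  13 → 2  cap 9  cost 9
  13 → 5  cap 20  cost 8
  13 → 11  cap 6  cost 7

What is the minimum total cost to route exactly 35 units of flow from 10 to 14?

Minimum cost for 35 units: 810

shortest-cost path #1: 10→6→2→14 push 2 @ unit cost 19 (adds 38)
shortest-cost path #2: 10→4→14 push 13 @ unit cost 21 (adds 273)
shortest-cost path #3: 10→11→14 push 4 @ unit cost 23 (adds 92)
shortest-cost path #4: 10→11→8→14 push 1 @ unit cost 23 (adds 23)
shortest-cost path #5: 10→13→2→14 push 1 @ unit cost 24 (adds 24)
shortest-cost path #6: 10→13→2→6→9→7→14 push 2 @ unit cost 24 (adds 48)
shortest-cost path #7: 10→1→0→9→7→14 push 12 @ unit cost 26 (adds 312)
total cost = 810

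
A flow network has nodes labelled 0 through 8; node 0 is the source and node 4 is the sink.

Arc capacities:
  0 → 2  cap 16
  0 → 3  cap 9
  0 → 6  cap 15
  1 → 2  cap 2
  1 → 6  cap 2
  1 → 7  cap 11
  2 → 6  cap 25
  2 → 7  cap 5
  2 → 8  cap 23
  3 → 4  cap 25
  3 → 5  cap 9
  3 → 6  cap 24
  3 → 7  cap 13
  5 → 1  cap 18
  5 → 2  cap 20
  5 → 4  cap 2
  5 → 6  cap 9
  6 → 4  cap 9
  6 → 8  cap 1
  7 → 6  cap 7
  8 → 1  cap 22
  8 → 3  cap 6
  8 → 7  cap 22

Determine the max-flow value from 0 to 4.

augment #1: 0→3→4 bottleneck 9, total now 9
augment #2: 0→6→4 bottleneck 9, total now 18
augment #3: 0→2→8→3→4 bottleneck 6, total now 24

Maximum flow value: 24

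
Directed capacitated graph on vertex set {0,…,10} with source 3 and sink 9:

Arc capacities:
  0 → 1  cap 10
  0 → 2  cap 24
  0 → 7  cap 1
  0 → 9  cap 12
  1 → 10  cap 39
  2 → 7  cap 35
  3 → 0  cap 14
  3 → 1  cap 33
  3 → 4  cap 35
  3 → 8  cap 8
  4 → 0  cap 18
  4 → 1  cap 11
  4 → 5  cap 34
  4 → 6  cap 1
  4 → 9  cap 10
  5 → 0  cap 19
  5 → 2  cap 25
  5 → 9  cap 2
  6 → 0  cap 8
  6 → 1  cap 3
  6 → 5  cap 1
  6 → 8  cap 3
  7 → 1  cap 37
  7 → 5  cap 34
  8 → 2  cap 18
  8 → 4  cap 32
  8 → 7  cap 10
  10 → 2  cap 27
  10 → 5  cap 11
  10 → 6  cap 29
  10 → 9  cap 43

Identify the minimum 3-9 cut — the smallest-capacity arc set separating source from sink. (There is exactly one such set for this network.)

Min-cut arcs: {(0,9), (1,10), (4,9), (5,9)} (total capacity 63)

augment #1: 3→0→9 push 12
augment #2: 3→4→9 push 10
augment #3: 3→1→10→9 push 33
augment #4: 3→4→5→9 push 2
augment #5: 3→0→1→10→9 push 2
augment #6: 3→4→1→10→9 push 4
max flow = 63; residual-reachable set from 3 gives S-side
cut edges (S→T): {(0,9), (1,10), (4,9), (5,9)} total cap 63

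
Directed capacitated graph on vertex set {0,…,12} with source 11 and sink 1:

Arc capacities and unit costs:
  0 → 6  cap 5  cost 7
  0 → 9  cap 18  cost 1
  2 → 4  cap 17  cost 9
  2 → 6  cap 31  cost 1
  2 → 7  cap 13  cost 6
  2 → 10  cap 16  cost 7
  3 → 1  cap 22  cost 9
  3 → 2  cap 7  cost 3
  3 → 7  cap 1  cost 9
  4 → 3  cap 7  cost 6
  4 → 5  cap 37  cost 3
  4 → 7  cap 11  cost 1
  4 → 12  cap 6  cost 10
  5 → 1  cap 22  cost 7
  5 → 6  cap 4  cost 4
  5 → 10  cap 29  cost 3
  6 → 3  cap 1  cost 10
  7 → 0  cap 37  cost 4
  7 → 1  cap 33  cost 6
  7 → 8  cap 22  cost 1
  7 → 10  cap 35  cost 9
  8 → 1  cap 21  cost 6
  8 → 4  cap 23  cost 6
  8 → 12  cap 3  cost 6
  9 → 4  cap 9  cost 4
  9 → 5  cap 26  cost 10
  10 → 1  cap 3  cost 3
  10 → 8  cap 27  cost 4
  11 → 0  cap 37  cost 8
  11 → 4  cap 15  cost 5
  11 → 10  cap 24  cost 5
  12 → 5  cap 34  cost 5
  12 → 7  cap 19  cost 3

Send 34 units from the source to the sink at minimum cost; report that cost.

shortest-cost path #1: 11→10→1 push 3 @ unit cost 8 (adds 24)
shortest-cost path #2: 11→4→7→1 push 11 @ unit cost 12 (adds 132)
shortest-cost path #3: 11→4→5→1 push 4 @ unit cost 15 (adds 60)
shortest-cost path #4: 11→10→8→1 push 16 @ unit cost 15 (adds 240)
total cost = 456

Minimum cost for 34 units: 456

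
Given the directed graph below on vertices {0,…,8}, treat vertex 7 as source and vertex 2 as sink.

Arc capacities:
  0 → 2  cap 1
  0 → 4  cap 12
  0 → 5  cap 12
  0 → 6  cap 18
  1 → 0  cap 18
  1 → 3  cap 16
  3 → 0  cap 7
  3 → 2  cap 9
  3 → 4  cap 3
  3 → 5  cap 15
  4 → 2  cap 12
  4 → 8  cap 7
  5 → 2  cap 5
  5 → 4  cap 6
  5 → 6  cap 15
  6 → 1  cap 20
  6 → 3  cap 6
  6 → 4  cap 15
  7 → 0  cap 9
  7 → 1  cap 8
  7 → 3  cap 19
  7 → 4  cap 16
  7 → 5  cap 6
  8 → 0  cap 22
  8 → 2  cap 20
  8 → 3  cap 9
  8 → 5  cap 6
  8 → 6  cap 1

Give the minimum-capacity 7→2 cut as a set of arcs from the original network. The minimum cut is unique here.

Min-cut arcs: {(0,2), (3,2), (4,2), (4,8), (5,2)} (total capacity 34)

augment #1: 7→0→2 push 1
augment #2: 7→3→2 push 9
augment #3: 7→4→2 push 12
augment #4: 7→5→2 push 5
augment #5: 7→4→8→2 push 4
augment #6: 7→0→4→8→2 push 3
max flow = 34; residual-reachable set from 7 gives S-side
cut edges (S→T): {(0,2), (3,2), (4,2), (4,8), (5,2)} total cap 34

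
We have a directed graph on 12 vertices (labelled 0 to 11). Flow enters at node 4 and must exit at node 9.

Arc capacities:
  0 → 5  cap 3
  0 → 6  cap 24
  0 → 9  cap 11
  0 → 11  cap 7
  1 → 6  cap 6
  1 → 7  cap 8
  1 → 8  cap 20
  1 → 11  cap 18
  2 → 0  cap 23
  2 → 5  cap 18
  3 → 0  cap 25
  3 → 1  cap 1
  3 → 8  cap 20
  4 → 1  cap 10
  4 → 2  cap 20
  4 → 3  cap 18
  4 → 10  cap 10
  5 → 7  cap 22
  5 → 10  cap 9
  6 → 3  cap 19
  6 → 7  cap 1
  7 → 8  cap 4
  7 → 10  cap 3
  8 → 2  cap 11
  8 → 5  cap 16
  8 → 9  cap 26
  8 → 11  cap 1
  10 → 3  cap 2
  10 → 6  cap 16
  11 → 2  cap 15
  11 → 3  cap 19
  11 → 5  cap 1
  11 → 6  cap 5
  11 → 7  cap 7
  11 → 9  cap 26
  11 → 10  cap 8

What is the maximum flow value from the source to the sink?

augment #1: 4→1→8→9 bottleneck 10, total now 10
augment #2: 4→2→0→9 bottleneck 11, total now 21
augment #3: 4→3→8→9 bottleneck 16, total now 37
augment #4: 4→2→0→11→9 bottleneck 7, total now 44
augment #5: 4→3→1→11→9 bottleneck 1, total now 45
augment #6: 4→3→8→11→9 bottleneck 1, total now 46
augment #7: 4→10→3→8→1→11→9 bottleneck 2, total now 48
augment #8: 4→2→5→7→8→1→11→9 bottleneck 2, total now 50
augment #9: 4→10→6→3→8→1→11→9 bottleneck 1, total now 51
augment #10: 4→10→6→7→8→1→11→9 bottleneck 1, total now 52
augment #11: 4→10→6→3→0→5→7→8→1→11→9 bottleneck 1, total now 53

Maximum flow value: 53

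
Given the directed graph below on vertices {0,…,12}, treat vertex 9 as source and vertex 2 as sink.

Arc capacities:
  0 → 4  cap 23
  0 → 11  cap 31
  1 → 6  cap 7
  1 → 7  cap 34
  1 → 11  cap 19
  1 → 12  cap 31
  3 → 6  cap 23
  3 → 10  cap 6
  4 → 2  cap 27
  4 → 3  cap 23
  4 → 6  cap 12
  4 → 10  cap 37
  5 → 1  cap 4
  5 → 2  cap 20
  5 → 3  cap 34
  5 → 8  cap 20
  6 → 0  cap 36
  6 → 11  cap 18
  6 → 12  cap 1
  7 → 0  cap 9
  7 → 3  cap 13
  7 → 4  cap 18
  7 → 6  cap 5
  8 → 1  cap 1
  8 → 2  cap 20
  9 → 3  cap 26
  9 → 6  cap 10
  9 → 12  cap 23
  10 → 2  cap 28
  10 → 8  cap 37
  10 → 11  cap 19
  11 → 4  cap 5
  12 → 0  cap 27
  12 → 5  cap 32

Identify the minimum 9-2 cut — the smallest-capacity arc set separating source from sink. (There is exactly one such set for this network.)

Min-cut arcs: {(0,4), (3,10), (6,12), (9,12), (11,4)} (total capacity 58)

augment #1: 9→3→10→2 push 6
augment #2: 9→12→5→2 push 20
augment #3: 9→6→0→4→2 push 10
augment #4: 9→12→0→4→2 push 3
augment #5: 9→3→6→0→4→2 push 10
augment #6: 9→3→6→11→4→2 push 4
augment #7: 9→3→6→11→4→10→2 push 1
augment #8: 9→3→6→12→5→8→2 push 1
augment #9: 9→3→6→0→12→5→8→2 push 3
max flow = 58; residual-reachable set from 9 gives S-side
cut edges (S→T): {(0,4), (3,10), (6,12), (9,12), (11,4)} total cap 58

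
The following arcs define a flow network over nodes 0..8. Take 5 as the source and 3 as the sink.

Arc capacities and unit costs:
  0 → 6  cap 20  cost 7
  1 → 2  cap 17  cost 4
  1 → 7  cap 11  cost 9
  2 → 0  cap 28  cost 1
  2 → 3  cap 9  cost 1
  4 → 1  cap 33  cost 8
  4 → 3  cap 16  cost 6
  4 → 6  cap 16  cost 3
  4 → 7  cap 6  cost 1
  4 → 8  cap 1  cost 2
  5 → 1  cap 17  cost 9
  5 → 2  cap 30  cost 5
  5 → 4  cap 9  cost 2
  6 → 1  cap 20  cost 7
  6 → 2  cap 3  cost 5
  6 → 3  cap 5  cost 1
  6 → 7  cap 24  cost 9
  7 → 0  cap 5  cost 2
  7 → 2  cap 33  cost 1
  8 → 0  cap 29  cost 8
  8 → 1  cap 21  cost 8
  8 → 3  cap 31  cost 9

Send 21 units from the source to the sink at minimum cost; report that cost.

Minimum cost for 21 units: 164

shortest-cost path #1: 5→4→7→2→3 push 6 @ unit cost 5 (adds 30)
shortest-cost path #2: 5→2→3 push 3 @ unit cost 6 (adds 18)
shortest-cost path #3: 5→4→6→3 push 3 @ unit cost 6 (adds 18)
shortest-cost path #4: 5→2→7→4→6→3 push 2 @ unit cost 7 (adds 14)
shortest-cost path #5: 5→2→7→4→3 push 4 @ unit cost 9 (adds 36)
shortest-cost path #6: 5→2→0→6→4→3 push 3 @ unit cost 16 (adds 48)
total cost = 164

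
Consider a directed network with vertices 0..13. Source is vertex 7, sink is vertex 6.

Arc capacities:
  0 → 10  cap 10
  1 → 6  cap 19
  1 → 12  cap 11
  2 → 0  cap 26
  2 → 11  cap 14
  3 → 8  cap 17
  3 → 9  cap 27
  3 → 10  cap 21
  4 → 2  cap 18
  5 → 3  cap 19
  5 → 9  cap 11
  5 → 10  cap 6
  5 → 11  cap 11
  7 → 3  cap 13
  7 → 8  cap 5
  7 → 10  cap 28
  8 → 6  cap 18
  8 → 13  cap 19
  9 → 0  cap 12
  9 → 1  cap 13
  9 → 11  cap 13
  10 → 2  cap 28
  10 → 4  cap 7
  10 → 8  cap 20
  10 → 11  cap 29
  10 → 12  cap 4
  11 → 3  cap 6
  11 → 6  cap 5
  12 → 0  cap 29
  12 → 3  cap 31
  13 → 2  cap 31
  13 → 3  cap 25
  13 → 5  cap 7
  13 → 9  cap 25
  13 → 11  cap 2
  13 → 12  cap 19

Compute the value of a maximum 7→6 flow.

augment #1: 7→8→6 bottleneck 5, total now 5
augment #2: 7→3→8→6 bottleneck 13, total now 18
augment #3: 7→10→11→6 bottleneck 5, total now 23
augment #4: 7→10→8→3→9→1→6 bottleneck 13, total now 36

Maximum flow value: 36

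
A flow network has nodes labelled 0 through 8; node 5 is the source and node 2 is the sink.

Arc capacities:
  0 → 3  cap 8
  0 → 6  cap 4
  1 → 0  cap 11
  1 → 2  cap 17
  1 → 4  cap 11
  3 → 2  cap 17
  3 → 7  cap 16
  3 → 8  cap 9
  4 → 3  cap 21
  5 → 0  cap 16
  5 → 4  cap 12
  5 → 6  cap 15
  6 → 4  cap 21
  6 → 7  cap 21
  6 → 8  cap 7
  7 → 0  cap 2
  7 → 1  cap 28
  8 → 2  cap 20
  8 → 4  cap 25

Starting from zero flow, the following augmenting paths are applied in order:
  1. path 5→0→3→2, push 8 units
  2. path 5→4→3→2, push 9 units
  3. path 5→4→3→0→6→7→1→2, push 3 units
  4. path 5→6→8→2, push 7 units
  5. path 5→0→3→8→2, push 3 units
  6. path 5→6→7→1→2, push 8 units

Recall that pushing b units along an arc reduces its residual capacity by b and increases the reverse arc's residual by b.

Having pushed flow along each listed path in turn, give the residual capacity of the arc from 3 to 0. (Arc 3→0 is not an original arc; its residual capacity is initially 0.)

Residual capacity of (3,0): 8

after path 1 (5→0→3→2, push 8): res(3,0)=8
after path 2 (5→4→3→2, push 9): res(3,0)=8
after path 3 (5→4→3→0→6→7→1→2, push 3): res(3,0)=5
after path 4 (5→6→8→2, push 7): res(3,0)=5
after path 5 (5→0→3→8→2, push 3): res(3,0)=8
after path 6 (5→6→7→1→2, push 8): res(3,0)=8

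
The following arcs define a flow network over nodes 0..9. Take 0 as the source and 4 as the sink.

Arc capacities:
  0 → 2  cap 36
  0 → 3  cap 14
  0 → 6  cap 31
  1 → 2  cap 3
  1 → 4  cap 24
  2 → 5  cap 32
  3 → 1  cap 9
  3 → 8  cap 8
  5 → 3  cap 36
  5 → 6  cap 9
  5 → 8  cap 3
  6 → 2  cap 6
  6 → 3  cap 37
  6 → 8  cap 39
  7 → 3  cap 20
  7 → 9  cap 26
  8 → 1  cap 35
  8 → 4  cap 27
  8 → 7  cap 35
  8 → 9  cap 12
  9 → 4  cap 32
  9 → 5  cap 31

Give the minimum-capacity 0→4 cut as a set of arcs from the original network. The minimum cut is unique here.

augment #1: 0→3→1→4 push 9
augment #2: 0→3→8→4 push 5
augment #3: 0→6→8→4 push 22
augment #4: 0→6→8→1→4 push 9
augment #5: 0→2→5→8→1→4 push 3
augment #6: 0→2→5→3→8→1→4 push 3
augment #7: 0→2→5→6→8→9→4 push 8
max flow = 59; residual-reachable set from 0 gives S-side
cut edges (S→T): {(3,1), (3,8), (5,8), (6,8)} total cap 59

Min-cut arcs: {(3,1), (3,8), (5,8), (6,8)} (total capacity 59)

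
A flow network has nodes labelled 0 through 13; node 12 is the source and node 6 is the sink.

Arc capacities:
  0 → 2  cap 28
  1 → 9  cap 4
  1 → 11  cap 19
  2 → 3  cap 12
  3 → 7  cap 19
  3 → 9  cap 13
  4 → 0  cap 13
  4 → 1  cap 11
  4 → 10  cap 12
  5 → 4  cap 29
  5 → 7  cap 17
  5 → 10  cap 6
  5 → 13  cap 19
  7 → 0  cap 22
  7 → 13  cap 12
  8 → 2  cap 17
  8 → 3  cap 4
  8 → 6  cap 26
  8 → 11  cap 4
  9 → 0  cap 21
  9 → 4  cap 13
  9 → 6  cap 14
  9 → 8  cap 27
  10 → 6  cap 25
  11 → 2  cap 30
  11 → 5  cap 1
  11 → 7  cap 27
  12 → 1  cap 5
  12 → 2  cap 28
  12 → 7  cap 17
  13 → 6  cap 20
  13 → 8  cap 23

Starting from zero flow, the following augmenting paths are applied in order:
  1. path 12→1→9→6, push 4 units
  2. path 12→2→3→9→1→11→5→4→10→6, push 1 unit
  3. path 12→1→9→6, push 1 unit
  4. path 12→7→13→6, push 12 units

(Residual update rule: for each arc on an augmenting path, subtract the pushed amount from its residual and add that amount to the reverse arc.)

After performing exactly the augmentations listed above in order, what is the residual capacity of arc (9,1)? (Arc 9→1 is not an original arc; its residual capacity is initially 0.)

Residual capacity of (9,1): 4

after path 1 (12→1→9→6, push 4): res(9,1)=4
after path 2 (12→2→3→9→1→11→5→4→10→6, push 1): res(9,1)=3
after path 3 (12→1→9→6, push 1): res(9,1)=4
after path 4 (12→7→13→6, push 12): res(9,1)=4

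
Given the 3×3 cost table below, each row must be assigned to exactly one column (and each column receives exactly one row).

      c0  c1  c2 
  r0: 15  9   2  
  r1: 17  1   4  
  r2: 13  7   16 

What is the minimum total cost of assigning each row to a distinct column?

optimal assignment: row0→col2 (cost 2), row1→col1 (cost 1), row2→col0 (cost 13)
total = 2 + 1 + 13 = 16

Minimum assignment cost: 16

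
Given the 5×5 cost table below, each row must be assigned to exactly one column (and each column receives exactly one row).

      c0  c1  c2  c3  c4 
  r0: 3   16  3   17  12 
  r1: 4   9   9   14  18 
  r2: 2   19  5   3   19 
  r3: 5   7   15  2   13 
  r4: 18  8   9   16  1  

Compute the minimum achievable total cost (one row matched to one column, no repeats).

optimal assignment: row0→col2 (cost 3), row1→col1 (cost 9), row2→col0 (cost 2), row3→col3 (cost 2), row4→col4 (cost 1)
total = 3 + 9 + 2 + 2 + 1 = 17

Minimum assignment cost: 17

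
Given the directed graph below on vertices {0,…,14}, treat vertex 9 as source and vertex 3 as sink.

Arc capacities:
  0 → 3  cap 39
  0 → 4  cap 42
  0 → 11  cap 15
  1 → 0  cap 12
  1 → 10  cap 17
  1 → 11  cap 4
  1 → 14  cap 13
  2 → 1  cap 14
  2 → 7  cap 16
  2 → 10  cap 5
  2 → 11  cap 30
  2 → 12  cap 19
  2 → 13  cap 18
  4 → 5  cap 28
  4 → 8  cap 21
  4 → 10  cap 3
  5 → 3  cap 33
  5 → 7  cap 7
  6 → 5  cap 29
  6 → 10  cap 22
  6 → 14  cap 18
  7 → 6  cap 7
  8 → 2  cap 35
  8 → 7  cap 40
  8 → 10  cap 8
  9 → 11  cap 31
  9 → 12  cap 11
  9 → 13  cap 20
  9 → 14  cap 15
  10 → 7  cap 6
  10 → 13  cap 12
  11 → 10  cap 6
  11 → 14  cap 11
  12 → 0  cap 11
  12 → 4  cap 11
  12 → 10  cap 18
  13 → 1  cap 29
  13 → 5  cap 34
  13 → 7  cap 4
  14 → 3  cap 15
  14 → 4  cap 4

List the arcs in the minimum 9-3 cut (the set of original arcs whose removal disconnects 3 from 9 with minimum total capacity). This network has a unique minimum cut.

augment #1: 9→14→3 push 15
augment #2: 9→12→0→3 push 11
augment #3: 9→13→5→3 push 20
augment #4: 9→11→10→13→5→3 push 6
augment #5: 9→11→14→4→5→3 push 4
max flow = 56; residual-reachable set from 9 gives S-side
cut edges (S→T): {(9,12), (9,13), (11,10), (14,3), (14,4)} total cap 56

Min-cut arcs: {(9,12), (9,13), (11,10), (14,3), (14,4)} (total capacity 56)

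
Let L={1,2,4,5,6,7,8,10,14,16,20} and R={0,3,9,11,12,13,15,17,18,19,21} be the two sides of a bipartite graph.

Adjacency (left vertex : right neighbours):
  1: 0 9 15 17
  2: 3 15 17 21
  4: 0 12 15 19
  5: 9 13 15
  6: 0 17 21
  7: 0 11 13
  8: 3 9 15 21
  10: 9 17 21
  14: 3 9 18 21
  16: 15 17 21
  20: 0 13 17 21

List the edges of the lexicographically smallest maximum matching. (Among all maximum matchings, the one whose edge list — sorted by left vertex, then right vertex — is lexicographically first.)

|M| = 10 (so the lex-smallest maximum matching has 10 edges)
process left vertices in ascending order; for each, take the smallest-labelled available neighbour that still permits 10 edges overall, or leave it unmatched if none does
lex-smallest matching: {1-0, 2-3, 4-12, 5-9, 6-17, 7-11, 8-15, 10-21, 14-18, 20-13}

Lex-smallest maximum matching: {(1,0), (2,3), (4,12), (5,9), (6,17), (7,11), (8,15), (10,21), (14,18), (20,13)}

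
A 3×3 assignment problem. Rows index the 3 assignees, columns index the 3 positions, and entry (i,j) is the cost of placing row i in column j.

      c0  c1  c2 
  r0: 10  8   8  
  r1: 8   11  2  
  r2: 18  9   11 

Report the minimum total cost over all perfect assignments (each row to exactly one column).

Minimum assignment cost: 21

optimal assignment: row0→col0 (cost 10), row1→col2 (cost 2), row2→col1 (cost 9)
total = 10 + 2 + 9 = 21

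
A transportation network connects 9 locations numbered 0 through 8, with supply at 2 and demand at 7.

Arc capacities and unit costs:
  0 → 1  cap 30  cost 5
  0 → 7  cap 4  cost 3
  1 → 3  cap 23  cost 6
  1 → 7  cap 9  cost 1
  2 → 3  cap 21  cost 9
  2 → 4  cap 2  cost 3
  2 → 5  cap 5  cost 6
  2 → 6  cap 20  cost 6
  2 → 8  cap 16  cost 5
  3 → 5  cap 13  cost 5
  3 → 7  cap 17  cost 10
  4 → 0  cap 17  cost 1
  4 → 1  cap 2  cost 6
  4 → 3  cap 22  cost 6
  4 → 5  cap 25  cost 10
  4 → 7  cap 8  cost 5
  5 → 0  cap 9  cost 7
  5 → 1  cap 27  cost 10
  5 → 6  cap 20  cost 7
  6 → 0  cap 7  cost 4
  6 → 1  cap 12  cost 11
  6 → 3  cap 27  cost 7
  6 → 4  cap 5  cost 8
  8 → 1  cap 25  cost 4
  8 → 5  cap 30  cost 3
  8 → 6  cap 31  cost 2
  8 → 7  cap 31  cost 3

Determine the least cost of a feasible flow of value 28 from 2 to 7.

shortest-cost path #1: 2→4→0→7 push 2 @ unit cost 7 (adds 14)
shortest-cost path #2: 2→8→7 push 16 @ unit cost 8 (adds 128)
shortest-cost path #3: 2→6→0→7 push 2 @ unit cost 13 (adds 26)
shortest-cost path #4: 2→6→0→4→7 push 2 @ unit cost 14 (adds 28)
shortest-cost path #5: 2→6→0→1→7 push 3 @ unit cost 16 (adds 48)
shortest-cost path #6: 2→5→1→7 push 3 @ unit cost 17 (adds 51)
total cost = 295

Minimum cost for 28 units: 295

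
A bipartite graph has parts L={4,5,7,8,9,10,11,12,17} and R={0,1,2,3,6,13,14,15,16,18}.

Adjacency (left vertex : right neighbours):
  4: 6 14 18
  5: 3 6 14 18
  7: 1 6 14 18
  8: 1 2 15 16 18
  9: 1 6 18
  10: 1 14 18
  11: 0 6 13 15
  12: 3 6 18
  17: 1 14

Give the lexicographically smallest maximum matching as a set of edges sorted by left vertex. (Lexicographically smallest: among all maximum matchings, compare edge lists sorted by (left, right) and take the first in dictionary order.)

|M| = 7 (so the lex-smallest maximum matching has 7 edges)
process left vertices in ascending order; for each, take the smallest-labelled available neighbour that still permits 7 edges overall, or leave it unmatched if none does
lex-smallest matching: {4-6, 5-3, 7-1, 8-2, 9-18, 10-14, 11-0}

Lex-smallest maximum matching: {(4,6), (5,3), (7,1), (8,2), (9,18), (10,14), (11,0)}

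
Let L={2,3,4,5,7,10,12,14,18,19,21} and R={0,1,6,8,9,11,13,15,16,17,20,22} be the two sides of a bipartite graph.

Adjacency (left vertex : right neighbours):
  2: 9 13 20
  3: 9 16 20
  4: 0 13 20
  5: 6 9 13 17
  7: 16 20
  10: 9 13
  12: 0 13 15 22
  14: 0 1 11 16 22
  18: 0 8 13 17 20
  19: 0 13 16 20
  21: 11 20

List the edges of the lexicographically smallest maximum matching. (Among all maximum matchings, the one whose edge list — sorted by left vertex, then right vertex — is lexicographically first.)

|M| = 10 (so the lex-smallest maximum matching has 10 edges)
process left vertices in ascending order; for each, take the smallest-labelled available neighbour that still permits 10 edges overall, or leave it unmatched if none does
lex-smallest matching: {2-9, 3-16, 4-0, 5-6, 7-20, 10-13, 12-15, 14-1, 18-8, 21-11}

Lex-smallest maximum matching: {(2,9), (3,16), (4,0), (5,6), (7,20), (10,13), (12,15), (14,1), (18,8), (21,11)}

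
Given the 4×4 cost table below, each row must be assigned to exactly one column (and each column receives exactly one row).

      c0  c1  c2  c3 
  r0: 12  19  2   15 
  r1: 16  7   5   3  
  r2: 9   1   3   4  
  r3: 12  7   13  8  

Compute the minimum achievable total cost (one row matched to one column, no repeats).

optimal assignment: row0→col2 (cost 2), row1→col3 (cost 3), row2→col1 (cost 1), row3→col0 (cost 12)
total = 2 + 3 + 1 + 12 = 18

Minimum assignment cost: 18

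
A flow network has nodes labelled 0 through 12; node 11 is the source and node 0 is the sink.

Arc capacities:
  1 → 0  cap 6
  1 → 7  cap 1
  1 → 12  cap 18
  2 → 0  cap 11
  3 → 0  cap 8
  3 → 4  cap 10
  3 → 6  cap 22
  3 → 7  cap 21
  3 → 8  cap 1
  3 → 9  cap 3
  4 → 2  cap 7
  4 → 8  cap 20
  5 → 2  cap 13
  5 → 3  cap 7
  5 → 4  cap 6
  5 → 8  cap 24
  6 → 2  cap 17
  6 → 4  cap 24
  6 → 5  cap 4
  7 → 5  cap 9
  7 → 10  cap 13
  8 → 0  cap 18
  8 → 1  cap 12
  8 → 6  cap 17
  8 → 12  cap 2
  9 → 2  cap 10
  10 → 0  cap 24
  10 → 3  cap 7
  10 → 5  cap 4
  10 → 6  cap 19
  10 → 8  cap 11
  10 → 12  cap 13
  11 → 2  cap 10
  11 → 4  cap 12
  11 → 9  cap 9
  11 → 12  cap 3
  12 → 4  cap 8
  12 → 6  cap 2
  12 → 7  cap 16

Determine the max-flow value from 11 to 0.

augment #1: 11→2→0 bottleneck 10, total now 10
augment #2: 11→4→2→0 bottleneck 1, total now 11
augment #3: 11→4→8→0 bottleneck 11, total now 22
augment #4: 11→12→4→8→0 bottleneck 3, total now 25
augment #5: 11→9→2→4→8→0 bottleneck 1, total now 26

Maximum flow value: 26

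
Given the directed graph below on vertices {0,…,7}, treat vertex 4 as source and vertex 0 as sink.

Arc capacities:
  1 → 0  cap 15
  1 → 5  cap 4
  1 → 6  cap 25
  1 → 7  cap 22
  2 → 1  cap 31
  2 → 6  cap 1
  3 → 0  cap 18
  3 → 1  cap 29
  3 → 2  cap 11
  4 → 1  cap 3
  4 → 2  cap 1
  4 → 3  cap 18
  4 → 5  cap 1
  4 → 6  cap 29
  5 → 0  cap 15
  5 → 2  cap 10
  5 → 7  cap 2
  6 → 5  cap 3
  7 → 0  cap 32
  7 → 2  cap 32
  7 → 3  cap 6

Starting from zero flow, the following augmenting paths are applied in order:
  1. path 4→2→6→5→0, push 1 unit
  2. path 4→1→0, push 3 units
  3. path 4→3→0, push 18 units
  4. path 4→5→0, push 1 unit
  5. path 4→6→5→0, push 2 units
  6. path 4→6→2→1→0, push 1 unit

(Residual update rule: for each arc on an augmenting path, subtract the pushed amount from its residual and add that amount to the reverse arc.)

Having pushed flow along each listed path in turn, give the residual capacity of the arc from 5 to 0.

after path 1 (4→2→6→5→0, push 1): res(5,0)=14
after path 2 (4→1→0, push 3): res(5,0)=14
after path 3 (4→3→0, push 18): res(5,0)=14
after path 4 (4→5→0, push 1): res(5,0)=13
after path 5 (4→6→5→0, push 2): res(5,0)=11
after path 6 (4→6→2→1→0, push 1): res(5,0)=11

Residual capacity of (5,0): 11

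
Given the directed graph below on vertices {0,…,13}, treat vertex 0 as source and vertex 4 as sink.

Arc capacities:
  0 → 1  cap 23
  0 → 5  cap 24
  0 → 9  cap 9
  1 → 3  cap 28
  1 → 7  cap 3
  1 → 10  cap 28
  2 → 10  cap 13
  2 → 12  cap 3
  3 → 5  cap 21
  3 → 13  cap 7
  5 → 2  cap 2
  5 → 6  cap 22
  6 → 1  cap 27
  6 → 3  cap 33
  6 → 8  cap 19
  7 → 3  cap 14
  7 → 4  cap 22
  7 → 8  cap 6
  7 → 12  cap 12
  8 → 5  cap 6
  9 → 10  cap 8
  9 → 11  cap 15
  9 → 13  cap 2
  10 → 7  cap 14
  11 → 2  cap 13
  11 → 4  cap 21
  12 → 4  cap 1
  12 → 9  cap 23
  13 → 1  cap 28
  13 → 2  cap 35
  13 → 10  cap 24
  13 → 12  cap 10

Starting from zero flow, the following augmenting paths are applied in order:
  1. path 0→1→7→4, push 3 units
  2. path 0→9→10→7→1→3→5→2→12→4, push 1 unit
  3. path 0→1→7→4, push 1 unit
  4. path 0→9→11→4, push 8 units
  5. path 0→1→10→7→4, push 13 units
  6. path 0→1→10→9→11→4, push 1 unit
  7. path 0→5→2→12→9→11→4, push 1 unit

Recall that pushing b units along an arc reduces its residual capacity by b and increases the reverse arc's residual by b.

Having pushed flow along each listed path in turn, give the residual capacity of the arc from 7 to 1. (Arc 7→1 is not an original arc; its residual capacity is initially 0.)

after path 1 (0→1→7→4, push 3): res(7,1)=3
after path 2 (0→9→10→7→1→3→5→2→12→4, push 1): res(7,1)=2
after path 3 (0→1→7→4, push 1): res(7,1)=3
after path 4 (0→9→11→4, push 8): res(7,1)=3
after path 5 (0→1→10→7→4, push 13): res(7,1)=3
after path 6 (0→1→10→9→11→4, push 1): res(7,1)=3
after path 7 (0→5→2→12→9→11→4, push 1): res(7,1)=3

Residual capacity of (7,1): 3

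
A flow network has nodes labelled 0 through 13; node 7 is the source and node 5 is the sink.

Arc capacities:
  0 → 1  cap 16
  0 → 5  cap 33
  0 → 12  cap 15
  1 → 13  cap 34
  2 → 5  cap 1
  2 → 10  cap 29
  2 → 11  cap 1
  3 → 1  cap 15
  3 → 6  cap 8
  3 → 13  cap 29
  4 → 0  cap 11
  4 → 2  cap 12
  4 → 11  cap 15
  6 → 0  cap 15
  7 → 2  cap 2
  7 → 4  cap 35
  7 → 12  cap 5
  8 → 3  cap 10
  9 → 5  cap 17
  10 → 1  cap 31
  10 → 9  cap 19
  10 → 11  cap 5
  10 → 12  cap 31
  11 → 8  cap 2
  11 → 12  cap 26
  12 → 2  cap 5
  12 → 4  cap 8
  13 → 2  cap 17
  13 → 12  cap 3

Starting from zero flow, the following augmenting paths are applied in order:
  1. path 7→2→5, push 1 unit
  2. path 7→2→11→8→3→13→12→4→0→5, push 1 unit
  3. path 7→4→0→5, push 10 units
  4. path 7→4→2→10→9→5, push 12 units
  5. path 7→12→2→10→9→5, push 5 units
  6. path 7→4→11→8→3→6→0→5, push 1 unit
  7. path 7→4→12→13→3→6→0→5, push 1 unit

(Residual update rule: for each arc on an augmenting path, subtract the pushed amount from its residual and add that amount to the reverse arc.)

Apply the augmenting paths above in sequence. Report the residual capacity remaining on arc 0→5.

Residual capacity of (0,5): 20

after path 1 (7→2→5, push 1): res(0,5)=33
after path 2 (7→2→11→8→3→13→12→4→0→5, push 1): res(0,5)=32
after path 3 (7→4→0→5, push 10): res(0,5)=22
after path 4 (7→4→2→10→9→5, push 12): res(0,5)=22
after path 5 (7→12→2→10→9→5, push 5): res(0,5)=22
after path 6 (7→4→11→8→3→6→0→5, push 1): res(0,5)=21
after path 7 (7→4→12→13→3→6→0→5, push 1): res(0,5)=20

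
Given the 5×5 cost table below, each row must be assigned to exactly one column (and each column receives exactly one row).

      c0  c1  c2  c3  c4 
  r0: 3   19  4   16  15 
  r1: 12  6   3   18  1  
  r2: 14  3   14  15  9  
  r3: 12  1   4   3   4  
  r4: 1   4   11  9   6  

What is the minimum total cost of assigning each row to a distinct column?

Minimum assignment cost: 12

optimal assignment: row0→col2 (cost 4), row1→col4 (cost 1), row2→col1 (cost 3), row3→col3 (cost 3), row4→col0 (cost 1)
total = 4 + 1 + 3 + 3 + 1 = 12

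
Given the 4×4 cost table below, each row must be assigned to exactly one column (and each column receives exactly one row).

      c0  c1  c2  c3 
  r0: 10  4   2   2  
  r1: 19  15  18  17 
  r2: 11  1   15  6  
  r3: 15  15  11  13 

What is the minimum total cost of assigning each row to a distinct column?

Minimum assignment cost: 33

optimal assignment: row0→col3 (cost 2), row1→col0 (cost 19), row2→col1 (cost 1), row3→col2 (cost 11)
total = 2 + 19 + 1 + 11 = 33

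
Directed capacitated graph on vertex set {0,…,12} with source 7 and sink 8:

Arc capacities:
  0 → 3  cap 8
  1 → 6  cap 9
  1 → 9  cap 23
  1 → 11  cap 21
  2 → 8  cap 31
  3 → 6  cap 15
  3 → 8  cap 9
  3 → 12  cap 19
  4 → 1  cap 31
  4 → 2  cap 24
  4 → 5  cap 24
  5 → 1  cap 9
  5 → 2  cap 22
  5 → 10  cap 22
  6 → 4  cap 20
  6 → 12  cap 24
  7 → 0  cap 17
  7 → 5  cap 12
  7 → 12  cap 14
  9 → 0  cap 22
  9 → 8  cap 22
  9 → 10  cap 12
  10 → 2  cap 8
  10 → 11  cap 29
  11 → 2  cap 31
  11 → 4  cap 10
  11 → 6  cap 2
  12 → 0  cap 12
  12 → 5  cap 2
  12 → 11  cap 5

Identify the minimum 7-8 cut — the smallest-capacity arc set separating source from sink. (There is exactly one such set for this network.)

Min-cut arcs: {(0,3), (7,5), (12,5), (12,11)} (total capacity 27)

augment #1: 7→0→3→8 push 8
augment #2: 7→5→2→8 push 12
augment #3: 7→12→5→2→8 push 2
augment #4: 7→12→11→2→8 push 5
max flow = 27; residual-reachable set from 7 gives S-side
cut edges (S→T): {(0,3), (7,5), (12,5), (12,11)} total cap 27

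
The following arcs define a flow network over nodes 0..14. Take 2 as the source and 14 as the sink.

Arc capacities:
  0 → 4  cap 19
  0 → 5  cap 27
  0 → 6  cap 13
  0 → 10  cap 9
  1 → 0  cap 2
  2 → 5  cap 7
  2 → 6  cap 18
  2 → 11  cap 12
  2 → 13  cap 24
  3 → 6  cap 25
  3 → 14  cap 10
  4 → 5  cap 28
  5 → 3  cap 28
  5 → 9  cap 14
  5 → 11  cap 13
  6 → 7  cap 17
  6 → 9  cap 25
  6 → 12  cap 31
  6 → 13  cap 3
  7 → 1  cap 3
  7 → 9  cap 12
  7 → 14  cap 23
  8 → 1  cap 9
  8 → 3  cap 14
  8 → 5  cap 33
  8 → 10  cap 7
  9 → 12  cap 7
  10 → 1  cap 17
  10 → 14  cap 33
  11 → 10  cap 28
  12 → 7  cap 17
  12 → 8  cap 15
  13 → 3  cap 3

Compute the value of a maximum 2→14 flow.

Maximum flow value: 40

augment #1: 2→5→3→14 bottleneck 7, total now 7
augment #2: 2→6→7→14 bottleneck 17, total now 24
augment #3: 2→11→10→14 bottleneck 12, total now 36
augment #4: 2→13→3→14 bottleneck 3, total now 39
augment #5: 2→6→12→7→14 bottleneck 1, total now 40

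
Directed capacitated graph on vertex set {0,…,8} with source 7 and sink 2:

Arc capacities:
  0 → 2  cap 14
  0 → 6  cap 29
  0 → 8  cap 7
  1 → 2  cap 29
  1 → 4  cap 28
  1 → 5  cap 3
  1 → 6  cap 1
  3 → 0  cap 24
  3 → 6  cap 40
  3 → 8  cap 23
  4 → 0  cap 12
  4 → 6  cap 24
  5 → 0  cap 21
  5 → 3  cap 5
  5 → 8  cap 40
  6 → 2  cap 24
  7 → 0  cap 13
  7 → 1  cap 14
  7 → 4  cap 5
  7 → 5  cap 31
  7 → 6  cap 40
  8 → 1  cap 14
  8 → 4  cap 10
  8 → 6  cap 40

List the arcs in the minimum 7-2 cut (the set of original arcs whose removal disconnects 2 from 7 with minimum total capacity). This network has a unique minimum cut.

Min-cut arcs: {(0,2), (6,2), (7,1), (8,1)} (total capacity 66)

augment #1: 7→0→2 push 13
augment #2: 7→1→2 push 14
augment #3: 7→6→2 push 24
augment #4: 7→4→0→2 push 1
augment #5: 7→5→8→1→2 push 14
max flow = 66; residual-reachable set from 7 gives S-side
cut edges (S→T): {(0,2), (6,2), (7,1), (8,1)} total cap 66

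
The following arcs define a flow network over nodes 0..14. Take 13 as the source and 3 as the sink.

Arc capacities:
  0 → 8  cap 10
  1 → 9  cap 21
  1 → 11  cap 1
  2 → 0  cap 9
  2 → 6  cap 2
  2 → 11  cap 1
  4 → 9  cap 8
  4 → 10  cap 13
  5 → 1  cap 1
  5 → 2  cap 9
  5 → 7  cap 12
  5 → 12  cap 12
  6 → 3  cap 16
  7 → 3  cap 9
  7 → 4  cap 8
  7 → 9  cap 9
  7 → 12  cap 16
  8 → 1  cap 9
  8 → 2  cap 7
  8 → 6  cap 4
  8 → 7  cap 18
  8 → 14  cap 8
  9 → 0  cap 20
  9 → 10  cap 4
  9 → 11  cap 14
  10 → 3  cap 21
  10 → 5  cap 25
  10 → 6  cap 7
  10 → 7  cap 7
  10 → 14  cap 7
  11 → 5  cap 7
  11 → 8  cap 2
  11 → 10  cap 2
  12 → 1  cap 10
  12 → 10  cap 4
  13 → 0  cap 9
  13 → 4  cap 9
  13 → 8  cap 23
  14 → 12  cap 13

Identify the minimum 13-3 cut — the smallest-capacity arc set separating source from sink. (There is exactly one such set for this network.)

augment #1: 13→4→10→3 push 9
augment #2: 13→8→6→3 push 4
augment #3: 13→8→7→3 push 9
augment #4: 13→8→2→6→3 push 2
augment #5: 13→8→1→9→10→3 push 4
augment #6: 13→8→1→11→10→3 push 1
augment #7: 13→8→2→11→10→3 push 1
augment #8: 13→8→7→4→10→3 push 2
augment #9: 13→0→8→7→4→10→3 push 2
augment #10: 13→0→8→7→12→10→3 push 2
augment #11: 13→0→8→7→12→10→6→3 push 2
max flow = 38; residual-reachable set from 13 gives S-side
cut edges (S→T): {(2,6), (4,10), (7,3), (8,6), (9,10), (11,10), (12,10)} total cap 38

Min-cut arcs: {(2,6), (4,10), (7,3), (8,6), (9,10), (11,10), (12,10)} (total capacity 38)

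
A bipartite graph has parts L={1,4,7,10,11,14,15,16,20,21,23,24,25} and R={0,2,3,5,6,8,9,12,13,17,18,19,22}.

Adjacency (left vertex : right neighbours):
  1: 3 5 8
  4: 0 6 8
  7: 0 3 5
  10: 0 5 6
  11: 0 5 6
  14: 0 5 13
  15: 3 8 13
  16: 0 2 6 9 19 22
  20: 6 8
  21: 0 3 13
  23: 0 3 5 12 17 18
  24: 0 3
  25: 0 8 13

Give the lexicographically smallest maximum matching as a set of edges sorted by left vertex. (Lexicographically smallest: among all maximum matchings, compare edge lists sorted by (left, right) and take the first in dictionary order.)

Lex-smallest maximum matching: {(1,3), (4,0), (7,5), (10,6), (14,13), (15,8), (16,2), (23,12)}

|M| = 8 (so the lex-smallest maximum matching has 8 edges)
process left vertices in ascending order; for each, take the smallest-labelled available neighbour that still permits 8 edges overall, or leave it unmatched if none does
lex-smallest matching: {1-3, 4-0, 7-5, 10-6, 14-13, 15-8, 16-2, 23-12}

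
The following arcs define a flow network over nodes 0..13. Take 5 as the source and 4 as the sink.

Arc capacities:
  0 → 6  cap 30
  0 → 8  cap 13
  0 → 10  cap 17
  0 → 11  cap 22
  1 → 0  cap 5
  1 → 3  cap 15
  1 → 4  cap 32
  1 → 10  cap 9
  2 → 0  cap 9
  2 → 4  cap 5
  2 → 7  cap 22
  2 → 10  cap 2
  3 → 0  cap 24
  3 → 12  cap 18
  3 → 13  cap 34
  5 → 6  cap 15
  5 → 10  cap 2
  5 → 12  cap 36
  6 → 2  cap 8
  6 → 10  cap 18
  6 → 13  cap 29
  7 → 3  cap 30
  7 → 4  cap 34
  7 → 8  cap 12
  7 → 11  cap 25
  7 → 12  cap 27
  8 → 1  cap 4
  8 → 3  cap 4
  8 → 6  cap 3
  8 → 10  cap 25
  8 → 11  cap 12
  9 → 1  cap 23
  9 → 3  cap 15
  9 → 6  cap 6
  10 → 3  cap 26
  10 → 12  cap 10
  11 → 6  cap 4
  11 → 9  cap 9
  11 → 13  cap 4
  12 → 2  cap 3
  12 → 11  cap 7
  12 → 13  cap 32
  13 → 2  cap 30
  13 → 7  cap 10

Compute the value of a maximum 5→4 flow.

augment #1: 5→6→2→4 bottleneck 5, total now 5
augment #2: 5→6→2→7→4 bottleneck 3, total now 8
augment #3: 5→6→13→7→4 bottleneck 7, total now 15
augment #4: 5→12→2→7→4 bottleneck 3, total now 18
augment #5: 5→12→13→7→4 bottleneck 3, total now 21
augment #6: 5→12→11→9→1→4 bottleneck 7, total now 28
augment #7: 5→12→13→2→7→4 bottleneck 16, total now 44
augment #8: 5→10→3→0→8→1→4 bottleneck 2, total now 46
augment #9: 5→12→13→2→0→8→1→4 bottleneck 2, total now 48
augment #10: 5→12→13→2→0→11→9→1→4 bottleneck 2, total now 50

Maximum flow value: 50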